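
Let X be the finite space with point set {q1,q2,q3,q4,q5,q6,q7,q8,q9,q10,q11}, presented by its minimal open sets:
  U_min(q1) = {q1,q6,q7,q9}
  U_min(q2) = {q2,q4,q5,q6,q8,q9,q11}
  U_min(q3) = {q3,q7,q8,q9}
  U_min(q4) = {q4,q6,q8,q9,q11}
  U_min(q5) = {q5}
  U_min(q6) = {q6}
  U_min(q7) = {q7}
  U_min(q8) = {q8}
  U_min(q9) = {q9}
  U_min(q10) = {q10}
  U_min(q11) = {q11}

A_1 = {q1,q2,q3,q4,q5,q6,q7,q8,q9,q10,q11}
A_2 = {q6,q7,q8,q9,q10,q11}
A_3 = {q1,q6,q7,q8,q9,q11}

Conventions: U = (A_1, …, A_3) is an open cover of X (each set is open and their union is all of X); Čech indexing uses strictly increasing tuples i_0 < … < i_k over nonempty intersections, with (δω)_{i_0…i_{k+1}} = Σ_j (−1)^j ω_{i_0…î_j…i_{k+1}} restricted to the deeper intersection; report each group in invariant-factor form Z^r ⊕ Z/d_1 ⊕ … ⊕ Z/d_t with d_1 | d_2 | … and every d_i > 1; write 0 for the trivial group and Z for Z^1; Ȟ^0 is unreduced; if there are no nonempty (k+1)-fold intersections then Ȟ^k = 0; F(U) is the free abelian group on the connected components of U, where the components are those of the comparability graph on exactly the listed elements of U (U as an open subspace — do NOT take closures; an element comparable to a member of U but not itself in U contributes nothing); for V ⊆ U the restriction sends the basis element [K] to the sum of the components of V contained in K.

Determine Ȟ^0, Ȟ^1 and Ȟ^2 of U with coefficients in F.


nonempty intersections:
  A12={q6,q7,q8,q9,q10,q11} A13={q1,q6,q7,q8,q9,q11} A23={q6,q7,q8,q9,q11}
  A123={q6,q7,q8,q9,q11}
components per intersection:
  A1: {q1,q2,q3,q4,q5,q6,q7,q8,q9,q11} {q10}
  A2: {q6} {q7} {q8} {q9} {q10} {q11}
  A3: {q1,q6,q7,q9} {q8} {q11}
  A12: {q6} {q7} {q8} {q9} {q10} {q11}
  A13: {q1,q6,q7,q9} {q8} {q11}
  A23: {q6} {q7} {q8} {q9} {q11}
  A123: {q6} {q7} {q8} {q9} {q11}
C dims 11,14,5; δ0: rk 9, SNF 1^9; δ1: rk 5, SNF 1^5
Ȟ^0: (11−9)−0=2 ⇒ Z^2
Ȟ^1: (14−5)−9=0 ⇒ 0
Ȟ^2: (5−0)−5=0 ⇒ 0

Ȟ^0 ≅ Z^2, Ȟ^1 ≅ 0 and Ȟ^2 ≅ 0


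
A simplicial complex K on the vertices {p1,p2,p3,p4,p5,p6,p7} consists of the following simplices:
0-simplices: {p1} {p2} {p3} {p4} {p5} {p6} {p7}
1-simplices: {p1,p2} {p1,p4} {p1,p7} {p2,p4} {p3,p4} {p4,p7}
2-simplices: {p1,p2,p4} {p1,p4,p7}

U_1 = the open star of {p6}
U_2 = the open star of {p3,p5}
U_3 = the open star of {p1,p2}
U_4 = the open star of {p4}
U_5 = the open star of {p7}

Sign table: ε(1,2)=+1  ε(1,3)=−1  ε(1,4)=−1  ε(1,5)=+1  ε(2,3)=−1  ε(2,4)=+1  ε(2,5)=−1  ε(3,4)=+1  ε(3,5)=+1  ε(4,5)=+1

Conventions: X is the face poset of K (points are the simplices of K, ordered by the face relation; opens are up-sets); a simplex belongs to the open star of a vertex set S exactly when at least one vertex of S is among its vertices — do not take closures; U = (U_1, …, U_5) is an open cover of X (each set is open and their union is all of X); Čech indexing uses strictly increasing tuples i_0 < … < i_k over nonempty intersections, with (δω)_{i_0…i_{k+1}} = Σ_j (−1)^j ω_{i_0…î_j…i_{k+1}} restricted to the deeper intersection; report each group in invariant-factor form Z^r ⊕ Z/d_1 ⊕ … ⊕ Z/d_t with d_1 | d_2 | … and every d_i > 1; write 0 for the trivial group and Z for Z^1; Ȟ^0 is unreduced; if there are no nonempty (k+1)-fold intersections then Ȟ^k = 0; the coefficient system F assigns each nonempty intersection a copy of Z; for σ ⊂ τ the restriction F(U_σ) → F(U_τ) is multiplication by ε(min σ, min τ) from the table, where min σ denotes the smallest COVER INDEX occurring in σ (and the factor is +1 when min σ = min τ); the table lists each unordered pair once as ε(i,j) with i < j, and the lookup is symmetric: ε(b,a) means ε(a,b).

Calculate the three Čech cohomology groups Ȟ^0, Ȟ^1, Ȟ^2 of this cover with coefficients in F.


Ȟ^0(U;F) ≅ Z^2, Ȟ^1(U;F) ≅ 0 and Ȟ^2(U;F) ≅ 0

nerve of the cover:
  U1={{p6}} U2={{p3},{p5},{p3,p4}} U3={{p1},{p2},{p1,p2},{p1,p4},{p1,p7},{p2,p4},{p1,p2,p4},{p1,p4,p7}} U4={{p4},{p1,p4},{p2,p4},{p3,p4},{p4,p7},{p1,p2,p4},{p1,p4,p7}} U5={{p7},{p1,p7},{p4,p7},{p1,p4,p7}}
  U24={{p3,p4}} U34={{p1,p4},{p2,p4},{p1,p2,p4},{p1,p4,p7}} U35={{p1,p7},{p1,p4,p7}} U45={{p4,p7},{p1,p4,p7}}
  U345={{p1,p4,p7}}
C dims 5,4,1; δ0: rk 3, SNF 1^3; δ1: rk 1, SNF 1^1
Ȟ^0 = (5 − 3) − 0 = 2, so Ȟ^0 ≅ Z^2
Ȟ^1 = (4 − 1) − 3 = 0, so Ȟ^1 ≅ 0
Ȟ^2 = (1 − 0) − 1 = 0, so Ȟ^2 ≅ 0


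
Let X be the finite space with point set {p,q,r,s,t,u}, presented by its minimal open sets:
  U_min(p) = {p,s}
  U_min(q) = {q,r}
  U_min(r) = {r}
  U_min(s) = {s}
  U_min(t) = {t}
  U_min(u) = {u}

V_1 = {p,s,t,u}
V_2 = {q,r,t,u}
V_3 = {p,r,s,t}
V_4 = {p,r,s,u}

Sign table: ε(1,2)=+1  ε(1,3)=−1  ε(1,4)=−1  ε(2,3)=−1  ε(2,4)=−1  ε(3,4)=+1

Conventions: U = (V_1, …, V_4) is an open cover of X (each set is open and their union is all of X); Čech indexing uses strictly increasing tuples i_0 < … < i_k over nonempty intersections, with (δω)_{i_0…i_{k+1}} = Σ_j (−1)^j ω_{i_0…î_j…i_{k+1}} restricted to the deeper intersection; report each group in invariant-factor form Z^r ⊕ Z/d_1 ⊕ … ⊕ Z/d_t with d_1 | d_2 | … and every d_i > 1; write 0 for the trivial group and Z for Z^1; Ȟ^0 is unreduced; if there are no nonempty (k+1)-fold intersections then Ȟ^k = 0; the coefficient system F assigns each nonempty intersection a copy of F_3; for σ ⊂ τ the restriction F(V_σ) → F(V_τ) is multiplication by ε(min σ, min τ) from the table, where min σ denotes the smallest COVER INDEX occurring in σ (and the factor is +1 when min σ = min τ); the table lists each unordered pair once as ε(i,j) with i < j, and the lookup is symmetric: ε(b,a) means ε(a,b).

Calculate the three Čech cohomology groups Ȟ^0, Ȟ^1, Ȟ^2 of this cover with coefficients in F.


Ȟ^0(U;F) ≅ Z/3,  Ȟ^1(U;F) ≅ 0,  Ȟ^2(U;F) ≅ Z/3

cover nerve:
  V12={t,u} V13={p,s,t} V14={p,s,u} V23={r,t} V24={r,u} V34={p,r,s}
  V123={t} V124={u} V134={p,s} V234={r}
C dims 4,6,4; δ0: rk_F3 3; δ1: rk_F3 3
Ȟ^0: (4−3)−0=1 ⇒ Z/3
Ȟ^1: (6−3)−3=0 ⇒ 0
Ȟ^2: (4−0)−3=1 ⇒ Z/3


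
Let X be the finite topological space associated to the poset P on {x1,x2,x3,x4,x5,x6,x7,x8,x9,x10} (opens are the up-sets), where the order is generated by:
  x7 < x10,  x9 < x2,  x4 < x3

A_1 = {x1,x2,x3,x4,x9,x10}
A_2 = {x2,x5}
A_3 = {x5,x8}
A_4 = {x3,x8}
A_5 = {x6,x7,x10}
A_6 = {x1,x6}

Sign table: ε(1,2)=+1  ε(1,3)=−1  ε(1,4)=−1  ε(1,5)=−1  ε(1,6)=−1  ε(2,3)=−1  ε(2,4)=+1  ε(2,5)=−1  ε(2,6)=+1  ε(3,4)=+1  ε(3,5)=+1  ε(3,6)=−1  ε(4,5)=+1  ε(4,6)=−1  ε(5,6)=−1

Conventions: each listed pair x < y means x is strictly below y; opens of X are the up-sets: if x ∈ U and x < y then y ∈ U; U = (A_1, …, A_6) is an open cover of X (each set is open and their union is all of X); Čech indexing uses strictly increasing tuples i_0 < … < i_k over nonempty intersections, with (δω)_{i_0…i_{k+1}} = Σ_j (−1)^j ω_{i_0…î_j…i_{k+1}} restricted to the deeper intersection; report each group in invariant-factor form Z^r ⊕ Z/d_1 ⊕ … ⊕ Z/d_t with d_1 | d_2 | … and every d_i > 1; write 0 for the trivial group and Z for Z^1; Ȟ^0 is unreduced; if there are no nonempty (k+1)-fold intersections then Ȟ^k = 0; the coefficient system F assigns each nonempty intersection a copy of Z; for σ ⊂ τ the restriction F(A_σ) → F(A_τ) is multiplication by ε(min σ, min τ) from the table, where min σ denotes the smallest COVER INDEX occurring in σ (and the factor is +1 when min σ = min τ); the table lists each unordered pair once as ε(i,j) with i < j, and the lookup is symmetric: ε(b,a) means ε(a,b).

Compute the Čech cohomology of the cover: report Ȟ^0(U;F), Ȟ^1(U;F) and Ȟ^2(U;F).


Ȟ^0 = 0,  Ȟ^1 = Z ⊕ Z/2,  Ȟ^2 = 0

intersection data:
  A12={x2} A14={x3} A15={x10} A16={x1} A23={x5} A34={x8} A56={x6}
C dims 6,7; δ0: rk 6, SNF 1^5·2
Ȟ^0 = (6 − 6) − 0 = 0, so Ȟ^0 ≅ 0
Ȟ^1 = (7 − 0) − 6 = 1 plus torsion [2], so Ȟ^1 ≅ Z ⊕ Z/2
Ȟ^2 = (0 − 0) − 0 = 0, so Ȟ^2 ≅ 0


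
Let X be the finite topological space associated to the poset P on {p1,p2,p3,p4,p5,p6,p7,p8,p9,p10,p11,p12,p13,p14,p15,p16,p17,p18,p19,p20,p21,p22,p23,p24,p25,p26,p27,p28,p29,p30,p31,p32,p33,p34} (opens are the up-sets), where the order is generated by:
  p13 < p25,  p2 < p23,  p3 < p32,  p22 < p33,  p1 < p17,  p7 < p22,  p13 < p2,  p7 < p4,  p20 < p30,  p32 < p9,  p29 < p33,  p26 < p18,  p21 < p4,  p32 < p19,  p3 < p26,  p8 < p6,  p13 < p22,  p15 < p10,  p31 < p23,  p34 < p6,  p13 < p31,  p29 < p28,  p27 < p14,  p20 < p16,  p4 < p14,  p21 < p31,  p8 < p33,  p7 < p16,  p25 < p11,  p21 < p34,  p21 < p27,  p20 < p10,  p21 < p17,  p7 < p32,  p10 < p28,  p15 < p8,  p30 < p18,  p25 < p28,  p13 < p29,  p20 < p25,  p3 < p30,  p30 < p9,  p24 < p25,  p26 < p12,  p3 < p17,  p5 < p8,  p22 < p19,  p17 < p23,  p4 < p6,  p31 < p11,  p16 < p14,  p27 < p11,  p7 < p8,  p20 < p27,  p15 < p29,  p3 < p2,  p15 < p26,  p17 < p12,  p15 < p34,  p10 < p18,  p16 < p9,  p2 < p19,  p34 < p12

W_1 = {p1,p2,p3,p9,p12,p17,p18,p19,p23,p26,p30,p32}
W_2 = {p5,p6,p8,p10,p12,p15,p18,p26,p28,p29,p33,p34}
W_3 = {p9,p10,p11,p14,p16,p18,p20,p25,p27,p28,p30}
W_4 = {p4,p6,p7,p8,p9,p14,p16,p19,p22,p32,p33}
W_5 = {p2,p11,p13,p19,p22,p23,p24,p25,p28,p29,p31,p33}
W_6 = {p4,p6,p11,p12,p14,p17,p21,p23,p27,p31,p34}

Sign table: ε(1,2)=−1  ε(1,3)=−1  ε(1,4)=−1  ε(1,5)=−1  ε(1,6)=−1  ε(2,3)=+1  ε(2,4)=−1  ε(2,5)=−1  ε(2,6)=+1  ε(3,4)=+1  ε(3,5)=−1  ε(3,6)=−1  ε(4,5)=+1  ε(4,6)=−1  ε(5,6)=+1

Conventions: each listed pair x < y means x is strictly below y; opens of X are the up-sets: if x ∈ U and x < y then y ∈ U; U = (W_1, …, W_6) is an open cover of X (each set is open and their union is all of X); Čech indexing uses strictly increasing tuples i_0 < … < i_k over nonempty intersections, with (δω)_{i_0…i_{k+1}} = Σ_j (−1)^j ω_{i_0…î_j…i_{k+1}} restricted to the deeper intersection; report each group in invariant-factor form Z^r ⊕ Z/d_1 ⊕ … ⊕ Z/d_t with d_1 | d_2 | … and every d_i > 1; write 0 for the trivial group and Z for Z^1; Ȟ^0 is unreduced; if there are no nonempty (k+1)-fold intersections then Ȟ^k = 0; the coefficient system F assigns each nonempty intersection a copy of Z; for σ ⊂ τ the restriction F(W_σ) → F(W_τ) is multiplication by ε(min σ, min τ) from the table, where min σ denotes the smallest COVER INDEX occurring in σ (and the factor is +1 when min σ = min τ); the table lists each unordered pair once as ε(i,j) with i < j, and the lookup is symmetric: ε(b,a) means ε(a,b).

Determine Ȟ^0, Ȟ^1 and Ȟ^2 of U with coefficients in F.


nerve of the cover:
  W12={p12,p18,p26} W13={p9,p18,p30} W14={p9,p19,p32} W15={p2,p19,p23} W16={p12,p17,p23} W23={p10,p18,p28} W24={p6,p8,p33} W25={p28,p29,p33} W26={p6,p12,p34} W34={p9,p14,p16} W35={p11,p25,p28} W36={p11,p14,p27} W45={p19,p22,p33} W46={p4,p6,p14} W56={p11,p23,p31}
  W123={p18} W126={p12} W134={p9} W145={p19} W156={p23} W235={p28} W245={p33} W246={p6} W346={p14} W356={p11}
C dims 6,15,10; δ0: rk 6, SNF 1^5·2; δ1: rk 9, SNF 1^9
Ȟ^0 = (6 − 6) − 0 = 0, so Ȟ^0 ≅ 0
Ȟ^1 = (15 − 9) − 6 = 0 plus torsion [2], so Ȟ^1 ≅ Z/2
Ȟ^2 = (10 − 0) − 9 = 1, so Ȟ^2 ≅ Z

Ȟ^0(U;F) ≅ 0; Ȟ^1(U;F) ≅ Z/2; Ȟ^2(U;F) ≅ Z


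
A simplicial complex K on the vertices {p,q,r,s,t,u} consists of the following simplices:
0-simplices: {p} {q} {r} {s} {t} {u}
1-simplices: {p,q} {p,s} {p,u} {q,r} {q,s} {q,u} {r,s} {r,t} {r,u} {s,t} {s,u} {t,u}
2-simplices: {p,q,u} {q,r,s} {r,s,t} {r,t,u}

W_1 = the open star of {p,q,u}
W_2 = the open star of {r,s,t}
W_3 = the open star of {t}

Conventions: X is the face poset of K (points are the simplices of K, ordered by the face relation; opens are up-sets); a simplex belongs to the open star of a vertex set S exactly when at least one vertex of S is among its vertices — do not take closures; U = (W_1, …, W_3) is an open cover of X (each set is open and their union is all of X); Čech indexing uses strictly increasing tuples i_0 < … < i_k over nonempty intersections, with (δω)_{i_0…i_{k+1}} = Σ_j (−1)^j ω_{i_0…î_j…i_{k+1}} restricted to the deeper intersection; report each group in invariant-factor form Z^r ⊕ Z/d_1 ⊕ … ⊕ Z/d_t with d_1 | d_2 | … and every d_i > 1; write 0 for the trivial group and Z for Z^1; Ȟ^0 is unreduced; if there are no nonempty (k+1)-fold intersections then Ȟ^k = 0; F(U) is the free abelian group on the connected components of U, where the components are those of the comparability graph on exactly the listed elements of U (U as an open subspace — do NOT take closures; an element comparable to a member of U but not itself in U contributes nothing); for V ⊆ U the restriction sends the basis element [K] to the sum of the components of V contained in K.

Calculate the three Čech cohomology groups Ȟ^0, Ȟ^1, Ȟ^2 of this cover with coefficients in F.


nerve of the cover:
  W1={{p},{q},{u},{p,q},{p,s},{p,u},{q,r},{q,s},{q,u},{r,u},{s,u},{t,u},{p,q,u},{q,r,s},{r,t,u}} W2={{r},{s},{t},{p,s},{q,r},{q,s},{r,s},{r,t},{r,u},{s,t},{s,u},{t,u},{q,r,s},{r,s,t},{r,t,u}} W3={{t},{r,t},{s,t},{t,u},{r,s,t},{r,t,u}}
  W12={{p,s},{q,r},{q,s},{r,u},{s,u},{t,u},{q,r,s},{r,t,u}} W13={{t,u},{r,t,u}} W23={{t},{r,t},{s,t},{t,u},{r,s,t},{r,t,u}}
  W123={{t,u},{r,t,u}}
components per intersection:
  W1: {{p},{q},{u},{p,q},{p,s},{p,u},{q,r},{q,s},{q,u},{r,u},{s,u},{t,u},{p,q,u},{q,r,s},{r,t,u}}
  W2: {{r},{s},{t},{p,s},{q,r},{q,s},{r,s},{r,t},{r,u},{s,t},{s,u},{t,u},{q,r,s},{r,s,t},{r,t,u}}
  W3: {{t},{r,t},{s,t},{t,u},{r,s,t},{r,t,u}}
  W12: {{p,s}} {{q,r},{q,s},{q,r,s}} {{r,u},{t,u},{r,t,u}} {{s,u}}
  W13: {{t,u},{r,t,u}}
  W23: {{t},{r,t},{s,t},{t,u},{r,s,t},{r,t,u}}
  W123: {{t,u},{r,t,u}}
C dims 3,6,1; δ0: rk 2, SNF 1^2; δ1: rk 1, SNF 1^1
Ȟ^0 = (3 − 2) − 0 = 1, so Ȟ^0 ≅ Z
Ȟ^1 = (6 − 1) − 2 = 3, so Ȟ^1 ≅ Z^3
Ȟ^2 = (1 − 0) − 1 = 0, so Ȟ^2 ≅ 0

Ȟ^0 = Z; Ȟ^1 = Z^3; Ȟ^2 = 0


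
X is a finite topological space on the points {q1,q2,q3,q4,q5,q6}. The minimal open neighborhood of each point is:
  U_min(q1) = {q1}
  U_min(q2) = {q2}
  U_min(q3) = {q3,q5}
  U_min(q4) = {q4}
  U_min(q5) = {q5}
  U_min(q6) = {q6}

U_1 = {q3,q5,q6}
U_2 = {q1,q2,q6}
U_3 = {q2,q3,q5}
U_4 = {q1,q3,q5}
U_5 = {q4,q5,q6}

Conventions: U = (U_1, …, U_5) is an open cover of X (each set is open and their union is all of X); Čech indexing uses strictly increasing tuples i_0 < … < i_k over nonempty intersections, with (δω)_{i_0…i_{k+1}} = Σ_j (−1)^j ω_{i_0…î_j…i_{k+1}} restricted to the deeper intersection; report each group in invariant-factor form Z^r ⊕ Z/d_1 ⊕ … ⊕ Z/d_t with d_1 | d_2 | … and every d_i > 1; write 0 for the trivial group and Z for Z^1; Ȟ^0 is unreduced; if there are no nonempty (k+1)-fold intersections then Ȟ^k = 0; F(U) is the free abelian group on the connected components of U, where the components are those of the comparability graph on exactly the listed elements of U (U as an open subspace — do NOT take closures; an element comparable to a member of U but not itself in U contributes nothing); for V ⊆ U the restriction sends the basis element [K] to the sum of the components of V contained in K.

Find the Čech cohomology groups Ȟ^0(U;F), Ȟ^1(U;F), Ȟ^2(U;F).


Ȟ^0 = Z^5, Ȟ^1 = 0 and Ȟ^2 = 0

nonempty overlaps:
  U12={q6} U13={q3,q5} U14={q3,q5} U15={q5,q6} U23={q2} U24={q1} U25={q6} U34={q3,q5} U35={q5} U45={q5}
  U125={q6} U134={q3,q5} U135={q5} U145={q5} U345={q5}
  U1345={q5}
components per intersection:
  U1: {q3,q5} {q6}
  U2: {q1} {q2} {q6}
  U3: {q2} {q3,q5}
  U4: {q1} {q3,q5}
  U5: {q4} {q5} {q6}
  U12: {q6}
  U13: {q3,q5}
  U14: {q3,q5}
  U15: {q5} {q6}
  U23: {q2}
  U24: {q1}
  U25: {q6}
  U34: {q3,q5}
  U35: {q5}
  U45: {q5}
  U125: {q6}
  U134: {q3,q5}
  U135: {q5}
  U145: {q5}
  U345: {q5}
  U1345: {q5}
C dims 12,11,5,1; δ0: rk 7, SNF 1^7; δ1: rk 4, SNF 1^4; δ2: rk 1, SNF 1^1
degree 0: 12−7−0 = 5 → Ȟ^0 ≅ Z^5
degree 1: 11−4−7 = 0 → Ȟ^1 ≅ 0
degree 2: 5−1−4 = 0 → Ȟ^2 ≅ 0


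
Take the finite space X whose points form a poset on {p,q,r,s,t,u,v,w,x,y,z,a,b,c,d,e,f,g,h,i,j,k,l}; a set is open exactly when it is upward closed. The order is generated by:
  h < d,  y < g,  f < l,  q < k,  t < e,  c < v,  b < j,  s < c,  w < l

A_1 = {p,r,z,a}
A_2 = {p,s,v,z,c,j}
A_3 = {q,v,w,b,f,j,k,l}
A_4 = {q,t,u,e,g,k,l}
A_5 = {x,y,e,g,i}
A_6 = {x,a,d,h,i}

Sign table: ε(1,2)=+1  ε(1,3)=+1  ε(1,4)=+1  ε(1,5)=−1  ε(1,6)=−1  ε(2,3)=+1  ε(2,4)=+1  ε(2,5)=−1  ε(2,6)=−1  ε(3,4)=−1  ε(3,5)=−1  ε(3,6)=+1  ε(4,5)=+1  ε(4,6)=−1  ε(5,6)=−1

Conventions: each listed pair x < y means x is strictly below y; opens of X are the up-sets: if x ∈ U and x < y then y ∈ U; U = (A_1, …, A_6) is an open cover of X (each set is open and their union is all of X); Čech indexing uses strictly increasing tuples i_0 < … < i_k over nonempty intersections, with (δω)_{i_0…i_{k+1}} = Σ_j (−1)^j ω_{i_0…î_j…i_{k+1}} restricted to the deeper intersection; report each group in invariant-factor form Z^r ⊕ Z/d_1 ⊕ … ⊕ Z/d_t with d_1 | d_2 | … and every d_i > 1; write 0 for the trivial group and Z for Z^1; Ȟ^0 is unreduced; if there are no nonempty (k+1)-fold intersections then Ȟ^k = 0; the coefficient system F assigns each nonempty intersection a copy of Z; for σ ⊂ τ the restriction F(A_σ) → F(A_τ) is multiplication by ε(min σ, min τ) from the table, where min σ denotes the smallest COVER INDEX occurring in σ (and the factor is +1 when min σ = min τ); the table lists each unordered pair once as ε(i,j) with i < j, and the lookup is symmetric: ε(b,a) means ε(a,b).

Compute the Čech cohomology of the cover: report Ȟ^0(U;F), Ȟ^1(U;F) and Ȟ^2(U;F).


nerve of the cover:
  A12={p,z} A16={a} A23={v,j} A34={q,k,l} A45={e,g} A56={x,i}
C dims 6,6; δ0: rk 6, SNF 1^5·2
Ȟ^0 = (6 − 6) − 0 = 0, so Ȟ^0 ≅ 0
Ȟ^1 = (6 − 0) − 6 = 0 plus torsion [2], so Ȟ^1 ≅ Z/2
Ȟ^2 = (0 − 0) − 0 = 0, so Ȟ^2 ≅ 0

Ȟ^0 ≅ 0, Ȟ^1 ≅ Z/2, Ȟ^2 ≅ 0


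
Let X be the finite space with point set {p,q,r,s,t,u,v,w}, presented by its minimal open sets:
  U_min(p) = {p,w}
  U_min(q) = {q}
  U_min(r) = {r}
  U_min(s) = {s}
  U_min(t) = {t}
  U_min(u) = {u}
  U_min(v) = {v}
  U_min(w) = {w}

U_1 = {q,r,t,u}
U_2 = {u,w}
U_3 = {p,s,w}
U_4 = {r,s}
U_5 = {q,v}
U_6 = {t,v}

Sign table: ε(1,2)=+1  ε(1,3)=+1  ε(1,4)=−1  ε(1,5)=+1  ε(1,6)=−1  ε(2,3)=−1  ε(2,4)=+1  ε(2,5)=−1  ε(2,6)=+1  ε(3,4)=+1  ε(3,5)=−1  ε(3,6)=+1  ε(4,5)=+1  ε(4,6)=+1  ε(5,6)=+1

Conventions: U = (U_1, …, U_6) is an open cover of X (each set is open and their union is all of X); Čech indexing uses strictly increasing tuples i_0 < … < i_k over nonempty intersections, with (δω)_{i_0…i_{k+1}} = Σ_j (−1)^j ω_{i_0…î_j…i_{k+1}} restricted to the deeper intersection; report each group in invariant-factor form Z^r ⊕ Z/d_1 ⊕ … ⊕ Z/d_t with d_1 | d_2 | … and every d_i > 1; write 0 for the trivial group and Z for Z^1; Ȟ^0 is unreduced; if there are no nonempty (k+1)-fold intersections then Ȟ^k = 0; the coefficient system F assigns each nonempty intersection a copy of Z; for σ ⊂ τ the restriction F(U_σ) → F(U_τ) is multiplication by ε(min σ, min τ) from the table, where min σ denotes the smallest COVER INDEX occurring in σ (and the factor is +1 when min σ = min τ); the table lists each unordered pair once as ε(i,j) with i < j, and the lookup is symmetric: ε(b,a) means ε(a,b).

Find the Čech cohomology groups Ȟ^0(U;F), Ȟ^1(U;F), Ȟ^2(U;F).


Ȟ^0 ≅ 0; Ȟ^1 ≅ Z ⊕ Z/2; Ȟ^2 ≅ 0

nonempty intersections:
  U12={u} U14={r} U15={q} U16={t} U23={w} U34={s} U56={v}
C dims 6,7; δ0: rk 6, SNF 1^5·2
Ȟ^0: (6−6)−0=0 ⇒ 0
Ȟ^1: (7−0)−6=1 plus torsion [2] ⇒ Z ⊕ Z/2
Ȟ^2: (0−0)−0=0 ⇒ 0


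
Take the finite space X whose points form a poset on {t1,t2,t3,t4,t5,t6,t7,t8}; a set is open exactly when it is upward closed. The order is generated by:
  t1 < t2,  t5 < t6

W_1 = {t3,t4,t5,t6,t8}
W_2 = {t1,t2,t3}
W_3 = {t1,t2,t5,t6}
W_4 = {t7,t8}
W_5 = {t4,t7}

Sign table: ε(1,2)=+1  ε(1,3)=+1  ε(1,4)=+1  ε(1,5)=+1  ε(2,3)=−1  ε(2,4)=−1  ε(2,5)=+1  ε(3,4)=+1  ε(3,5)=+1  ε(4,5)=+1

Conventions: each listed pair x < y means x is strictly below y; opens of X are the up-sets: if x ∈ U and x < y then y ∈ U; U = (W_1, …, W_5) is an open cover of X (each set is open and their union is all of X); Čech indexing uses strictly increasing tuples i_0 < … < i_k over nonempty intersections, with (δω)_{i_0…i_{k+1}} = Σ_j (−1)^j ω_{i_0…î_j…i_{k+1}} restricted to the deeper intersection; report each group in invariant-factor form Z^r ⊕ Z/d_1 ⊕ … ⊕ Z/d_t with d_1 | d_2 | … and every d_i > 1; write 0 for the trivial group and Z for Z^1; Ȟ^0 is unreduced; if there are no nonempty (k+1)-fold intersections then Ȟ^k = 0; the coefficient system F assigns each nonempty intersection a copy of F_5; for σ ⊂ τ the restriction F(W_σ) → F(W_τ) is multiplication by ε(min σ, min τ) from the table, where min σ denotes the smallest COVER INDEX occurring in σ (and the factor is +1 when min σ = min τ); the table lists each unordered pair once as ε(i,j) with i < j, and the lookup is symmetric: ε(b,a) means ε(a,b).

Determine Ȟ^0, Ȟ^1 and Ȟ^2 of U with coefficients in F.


nonempty overlaps:
  W12={t3} W13={t5,t6} W14={t8} W15={t4} W23={t1,t2} W45={t7}
C dims 5,6; δ0: rk_F5 5
degree 0: 5−5−0 = 0 → Ȟ^0 ≅ 0
degree 1: 6−0−5 = 1 → Ȟ^1 ≅ Z/5
degree 2: 0−0−0 = 0 → Ȟ^2 ≅ 0

Ȟ^0(U;F) ≅ 0; Ȟ^1(U;F) ≅ Z/5; Ȟ^2(U;F) ≅ 0


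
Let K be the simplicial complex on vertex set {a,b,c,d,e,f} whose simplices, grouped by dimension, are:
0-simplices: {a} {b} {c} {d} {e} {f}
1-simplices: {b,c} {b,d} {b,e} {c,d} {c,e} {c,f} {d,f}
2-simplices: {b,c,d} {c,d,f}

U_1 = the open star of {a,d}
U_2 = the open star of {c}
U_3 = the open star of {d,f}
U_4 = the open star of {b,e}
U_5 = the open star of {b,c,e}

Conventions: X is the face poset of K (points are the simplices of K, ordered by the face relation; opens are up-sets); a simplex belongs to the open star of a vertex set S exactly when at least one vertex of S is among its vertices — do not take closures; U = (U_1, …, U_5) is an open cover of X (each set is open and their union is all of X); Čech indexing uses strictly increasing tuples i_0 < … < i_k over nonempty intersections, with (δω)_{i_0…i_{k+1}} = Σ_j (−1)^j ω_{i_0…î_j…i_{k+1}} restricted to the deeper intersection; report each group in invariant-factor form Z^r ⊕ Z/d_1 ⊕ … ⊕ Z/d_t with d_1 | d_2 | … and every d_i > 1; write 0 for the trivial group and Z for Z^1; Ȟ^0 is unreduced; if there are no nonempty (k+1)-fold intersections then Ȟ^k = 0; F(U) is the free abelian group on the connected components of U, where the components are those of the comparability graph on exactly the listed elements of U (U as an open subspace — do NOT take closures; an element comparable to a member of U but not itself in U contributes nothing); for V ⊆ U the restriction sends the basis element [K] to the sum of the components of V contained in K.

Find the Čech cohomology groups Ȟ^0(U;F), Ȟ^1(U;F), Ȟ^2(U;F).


Ȟ^0 ≅ Z^2, Ȟ^1 ≅ 0 and Ȟ^2 ≅ 0

nerve of the cover:
  U1={{a},{d},{b,d},{c,d},{d,f},{b,c,d},{c,d,f}} U2={{c},{b,c},{c,d},{c,e},{c,f},{b,c,d},{c,d,f}} U3={{d},{f},{b,d},{c,d},{c,f},{d,f},{b,c,d},{c,d,f}} U4={{b},{e},{b,c},{b,d},{b,e},{c,e},{b,c,d}} U5={{b},{c},{e},{b,c},{b,d},{b,e},{c,d},{c,e},{c,f},{b,c,d},{c,d,f}}
  U12={{c,d},{b,c,d},{c,d,f}} U13={{d},{b,d},{c,d},{d,f},{b,c,d},{c,d,f}} U14={{b,d},{b,c,d}} U15={{b,d},{c,d},{b,c,d},{c,d,f}} U23={{c,d},{c,f},{b,c,d},{c,d,f}} U24={{b,c},{c,e},{b,c,d}} U25={{c},{b,c},{c,d},{c,e},{c,f},{b,c,d},{c,d,f}} U34={{b,d},{b,c,d}} U35={{b,d},{c,d},{c,f},{b,c,d},{c,d,f}} U45={{b},{e},{b,c},{b,d},{b,e},{c,e},{b,c,d}}
  U123={{c,d},{b,c,d},{c,d,f}} U124={{b,c,d}} U125={{c,d},{b,c,d},{c,d,f}} U134={{b,d},{b,c,d}} U135={{b,d},{c,d},{b,c,d},{c,d,f}} U145={{b,d},{b,c,d}} U234={{b,c,d}} U235={{c,d},{c,f},{b,c,d},{c,d,f}} U245={{b,c},{c,e},{b,c,d}} U345={{b,d},{b,c,d}}
  U1234={{b,c,d}} U1235={{c,d},{b,c,d},{c,d,f}} U1245={{b,c,d}} U1345={{b,d},{b,c,d}} U2345={{b,c,d}}
  U12345={{b,c,d}}
components per intersection:
  U1: {{a}} {{d},{b,d},{c,d},{d,f},{b,c,d},{c,d,f}}
  U2: {{c},{b,c},{c,d},{c,e},{c,f},{b,c,d},{c,d,f}}
  U3: {{d},{f},{b,d},{c,d},{c,f},{d,f},{b,c,d},{c,d,f}}
  U4: {{b},{e},{b,c},{b,d},{b,e},{c,e},{b,c,d}}
  U5: {{b},{c},{e},{b,c},{b,d},{b,e},{c,d},{c,e},{c,f},{b,c,d},{c,d,f}}
  U12: {{c,d},{b,c,d},{c,d,f}}
  U13: {{d},{b,d},{c,d},{d,f},{b,c,d},{c,d,f}}
  U14: {{b,d},{b,c,d}}
  U15: {{b,d},{c,d},{b,c,d},{c,d,f}}
  U23: {{c,d},{c,f},{b,c,d},{c,d,f}}
  U24: {{b,c},{b,c,d}} {{c,e}}
  U25: {{c},{b,c},{c,d},{c,e},{c,f},{b,c,d},{c,d,f}}
  U34: {{b,d},{b,c,d}}
  U35: {{b,d},{c,d},{c,f},{b,c,d},{c,d,f}}
  U45: {{b},{e},{b,c},{b,d},{b,e},{c,e},{b,c,d}}
  U123: {{c,d},{b,c,d},{c,d,f}}
  U124: {{b,c,d}}
  U125: {{c,d},{b,c,d},{c,d,f}}
  U134: {{b,d},{b,c,d}}
  U135: {{b,d},{c,d},{b,c,d},{c,d,f}}
  U145: {{b,d},{b,c,d}}
  U234: {{b,c,d}}
  U235: {{c,d},{c,f},{b,c,d},{c,d,f}}
  U245: {{b,c},{b,c,d}} {{c,e}}
  U345: {{b,d},{b,c,d}}
  U1234: {{b,c,d}}
  U1235: {{c,d},{b,c,d},{c,d,f}}
  U1245: {{b,c,d}}
  U1345: {{b,d},{b,c,d}}
  U2345: {{b,c,d}}
  U12345: {{b,c,d}}
C dims 6,11,11,5; δ0: rk 4, SNF 1^4; δ1: rk 7, SNF 1^7; δ2: rk 4, SNF 1^4
Ȟ^0 = (6 − 4) − 0 = 2, so Ȟ^0 ≅ Z^2
Ȟ^1 = (11 − 7) − 4 = 0, so Ȟ^1 ≅ 0
Ȟ^2 = (11 − 4) − 7 = 0, so Ȟ^2 ≅ 0


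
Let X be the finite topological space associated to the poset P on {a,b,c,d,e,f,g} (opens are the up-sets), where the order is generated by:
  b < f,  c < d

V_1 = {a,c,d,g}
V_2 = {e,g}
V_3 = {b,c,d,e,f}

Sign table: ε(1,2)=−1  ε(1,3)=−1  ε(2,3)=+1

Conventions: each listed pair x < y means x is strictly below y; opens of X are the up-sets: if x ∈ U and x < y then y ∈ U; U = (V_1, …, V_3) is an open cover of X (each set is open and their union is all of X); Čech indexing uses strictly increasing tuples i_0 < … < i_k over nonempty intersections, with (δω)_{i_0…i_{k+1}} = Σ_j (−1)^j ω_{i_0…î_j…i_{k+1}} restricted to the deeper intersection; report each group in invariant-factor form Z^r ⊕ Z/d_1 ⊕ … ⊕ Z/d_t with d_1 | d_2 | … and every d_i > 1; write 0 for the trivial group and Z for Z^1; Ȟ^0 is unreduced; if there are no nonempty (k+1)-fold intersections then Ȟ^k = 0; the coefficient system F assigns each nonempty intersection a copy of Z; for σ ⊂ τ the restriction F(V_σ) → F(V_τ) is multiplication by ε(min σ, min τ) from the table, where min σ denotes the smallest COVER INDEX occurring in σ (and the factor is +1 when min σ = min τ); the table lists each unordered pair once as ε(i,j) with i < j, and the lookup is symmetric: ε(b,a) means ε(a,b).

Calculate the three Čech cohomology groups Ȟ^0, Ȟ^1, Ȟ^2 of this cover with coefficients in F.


nerve of the cover:
  V12={g} V13={c,d} V23={e}
C dims 3,3; δ0: rk 2, SNF 1^2
Ȟ^0 = (3 − 2) − 0 = 1, so Ȟ^0 ≅ Z
Ȟ^1 = (3 − 0) − 2 = 1, so Ȟ^1 ≅ Z
Ȟ^2 = (0 − 0) − 0 = 0, so Ȟ^2 ≅ 0

Ȟ^0 ≅ Z, Ȟ^1 ≅ Z and Ȟ^2 ≅ 0


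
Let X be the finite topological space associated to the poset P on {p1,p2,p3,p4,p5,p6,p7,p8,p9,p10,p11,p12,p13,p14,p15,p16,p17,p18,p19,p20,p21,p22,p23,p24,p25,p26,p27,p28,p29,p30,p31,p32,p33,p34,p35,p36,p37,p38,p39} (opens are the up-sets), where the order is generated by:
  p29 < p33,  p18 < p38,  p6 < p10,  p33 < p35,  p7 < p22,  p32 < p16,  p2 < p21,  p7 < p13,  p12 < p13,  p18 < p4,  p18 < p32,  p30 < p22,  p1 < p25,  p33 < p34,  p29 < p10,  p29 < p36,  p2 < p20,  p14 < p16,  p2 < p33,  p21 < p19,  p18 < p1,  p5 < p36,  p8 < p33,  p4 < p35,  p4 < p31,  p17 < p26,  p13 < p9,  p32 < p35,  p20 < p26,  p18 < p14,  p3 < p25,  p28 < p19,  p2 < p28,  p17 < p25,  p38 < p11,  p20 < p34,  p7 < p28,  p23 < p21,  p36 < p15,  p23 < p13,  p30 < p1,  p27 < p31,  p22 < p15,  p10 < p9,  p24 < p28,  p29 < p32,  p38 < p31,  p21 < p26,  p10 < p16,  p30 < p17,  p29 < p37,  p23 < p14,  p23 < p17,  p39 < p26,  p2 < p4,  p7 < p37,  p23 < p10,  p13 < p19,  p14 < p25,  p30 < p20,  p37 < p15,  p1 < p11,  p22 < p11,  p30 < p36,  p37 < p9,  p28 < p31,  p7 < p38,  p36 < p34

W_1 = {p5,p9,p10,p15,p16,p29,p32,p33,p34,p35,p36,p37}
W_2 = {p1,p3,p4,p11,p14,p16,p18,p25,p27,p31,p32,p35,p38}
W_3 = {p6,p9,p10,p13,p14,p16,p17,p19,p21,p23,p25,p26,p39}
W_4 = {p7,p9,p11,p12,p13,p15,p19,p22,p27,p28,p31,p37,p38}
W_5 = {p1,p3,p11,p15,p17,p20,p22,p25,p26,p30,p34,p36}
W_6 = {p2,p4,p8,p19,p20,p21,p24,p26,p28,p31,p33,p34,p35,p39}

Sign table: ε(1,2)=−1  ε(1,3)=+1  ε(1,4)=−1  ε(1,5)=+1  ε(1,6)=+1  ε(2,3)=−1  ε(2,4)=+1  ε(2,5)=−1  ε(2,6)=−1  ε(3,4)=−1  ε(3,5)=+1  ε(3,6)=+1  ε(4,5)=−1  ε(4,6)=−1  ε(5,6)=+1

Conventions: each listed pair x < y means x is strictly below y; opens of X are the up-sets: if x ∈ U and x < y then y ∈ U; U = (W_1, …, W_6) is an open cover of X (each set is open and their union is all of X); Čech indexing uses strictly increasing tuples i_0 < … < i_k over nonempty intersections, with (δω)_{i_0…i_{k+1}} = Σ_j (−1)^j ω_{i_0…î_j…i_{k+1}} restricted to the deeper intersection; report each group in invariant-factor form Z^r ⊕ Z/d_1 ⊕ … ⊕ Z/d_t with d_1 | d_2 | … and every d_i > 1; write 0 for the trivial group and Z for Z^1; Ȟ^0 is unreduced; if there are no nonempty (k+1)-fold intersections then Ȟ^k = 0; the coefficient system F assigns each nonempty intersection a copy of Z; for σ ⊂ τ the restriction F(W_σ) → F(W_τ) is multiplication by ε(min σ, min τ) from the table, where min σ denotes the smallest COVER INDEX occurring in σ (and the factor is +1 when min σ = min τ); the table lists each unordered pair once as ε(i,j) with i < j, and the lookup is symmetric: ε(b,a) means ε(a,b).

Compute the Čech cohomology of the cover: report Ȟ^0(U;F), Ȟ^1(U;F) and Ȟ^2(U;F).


nerve simplices:
  W12={p16,p32,p35} W13={p9,p10,p16} W14={p9,p15,p37} W15={p15,p34,p36} W16={p33,p34,p35} W23={p14,p16,p25} W24={p11,p27,p31,p38} W25={p1,p3,p11,p25} W26={p4,p31,p35} W34={p9,p13,p19} W35={p17,p25,p26} W36={p19,p21,p26,p39} W45={p11,p15,p22} W46={p19,p28,p31} W56={p20,p26,p34}
  W123={p16} W126={p35} W134={p9} W145={p15} W156={p34} W235={p25} W245={p11} W246={p31} W346={p19} W356={p26}
C dims 6,15,10; δ0: rk 5, SNF 1^5; δ1: rk 10, SNF 1^9·2
degree 0: 6−5−0 = 1 → Ȟ^0 ≅ Z
degree 1: 15−10−5 = 0 → Ȟ^1 ≅ 0
degree 2: 10−0−10 = 0 plus torsion [2] → Ȟ^2 ≅ Z/2

Ȟ^0 ≅ Z, Ȟ^1 ≅ 0, Ȟ^2 ≅ Z/2


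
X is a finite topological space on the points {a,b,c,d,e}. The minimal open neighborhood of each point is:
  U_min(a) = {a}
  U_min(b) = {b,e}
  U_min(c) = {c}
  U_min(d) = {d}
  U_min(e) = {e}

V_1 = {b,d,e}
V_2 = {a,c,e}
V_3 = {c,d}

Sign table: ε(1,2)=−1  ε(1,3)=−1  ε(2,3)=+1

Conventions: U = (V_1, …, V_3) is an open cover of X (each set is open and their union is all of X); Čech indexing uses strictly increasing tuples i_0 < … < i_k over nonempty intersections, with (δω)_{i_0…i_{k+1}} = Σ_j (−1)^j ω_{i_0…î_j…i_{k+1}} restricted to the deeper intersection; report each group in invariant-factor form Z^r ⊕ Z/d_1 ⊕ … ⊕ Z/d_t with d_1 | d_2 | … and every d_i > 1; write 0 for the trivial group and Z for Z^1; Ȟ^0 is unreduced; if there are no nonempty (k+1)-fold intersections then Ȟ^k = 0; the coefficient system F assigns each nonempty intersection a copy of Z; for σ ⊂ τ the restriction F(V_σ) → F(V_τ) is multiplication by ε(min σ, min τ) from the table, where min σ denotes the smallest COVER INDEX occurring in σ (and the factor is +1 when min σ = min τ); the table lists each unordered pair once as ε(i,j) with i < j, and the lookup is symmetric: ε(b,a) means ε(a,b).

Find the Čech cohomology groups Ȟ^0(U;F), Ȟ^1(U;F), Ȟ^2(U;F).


Ȟ^0 ≅ Z,  Ȟ^1 ≅ Z,  Ȟ^2 ≅ 0

nonempty intersections:
  V12={e} V13={d} V23={c}
C dims 3,3; δ0: rk 2, SNF 1^2
Ȟ^0: (3−2)−0=1 ⇒ Z
Ȟ^1: (3−0)−2=1 ⇒ Z
Ȟ^2: (0−0)−0=0 ⇒ 0


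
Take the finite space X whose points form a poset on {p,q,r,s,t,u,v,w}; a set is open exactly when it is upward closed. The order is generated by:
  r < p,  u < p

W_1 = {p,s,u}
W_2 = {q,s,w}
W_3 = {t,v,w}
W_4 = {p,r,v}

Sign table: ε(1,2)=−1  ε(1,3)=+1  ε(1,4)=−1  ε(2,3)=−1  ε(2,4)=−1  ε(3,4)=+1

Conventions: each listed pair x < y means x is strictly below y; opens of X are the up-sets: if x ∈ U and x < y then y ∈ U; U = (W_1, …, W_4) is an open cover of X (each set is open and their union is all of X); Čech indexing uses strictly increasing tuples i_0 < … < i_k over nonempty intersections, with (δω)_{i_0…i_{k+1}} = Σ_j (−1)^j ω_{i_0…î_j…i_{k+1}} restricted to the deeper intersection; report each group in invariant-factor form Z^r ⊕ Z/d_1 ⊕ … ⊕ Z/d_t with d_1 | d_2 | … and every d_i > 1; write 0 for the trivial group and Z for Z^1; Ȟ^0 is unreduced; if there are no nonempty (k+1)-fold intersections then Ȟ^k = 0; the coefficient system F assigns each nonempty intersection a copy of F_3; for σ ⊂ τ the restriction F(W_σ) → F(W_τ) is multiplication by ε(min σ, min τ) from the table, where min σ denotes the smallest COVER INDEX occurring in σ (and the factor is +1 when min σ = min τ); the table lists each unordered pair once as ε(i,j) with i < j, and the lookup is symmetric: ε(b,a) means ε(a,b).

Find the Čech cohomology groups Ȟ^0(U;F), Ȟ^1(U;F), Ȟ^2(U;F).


Ȟ^0 = 0,  Ȟ^1 = 0,  Ȟ^2 = 0

nonempty intersections:
  W12={s} W14={p} W23={w} W34={v}
C dims 4,4; δ0: rk_F3 4
Ȟ^0: (4−4)−0=0 ⇒ 0
Ȟ^1: (4−0)−4=0 ⇒ 0
Ȟ^2: (0−0)−0=0 ⇒ 0


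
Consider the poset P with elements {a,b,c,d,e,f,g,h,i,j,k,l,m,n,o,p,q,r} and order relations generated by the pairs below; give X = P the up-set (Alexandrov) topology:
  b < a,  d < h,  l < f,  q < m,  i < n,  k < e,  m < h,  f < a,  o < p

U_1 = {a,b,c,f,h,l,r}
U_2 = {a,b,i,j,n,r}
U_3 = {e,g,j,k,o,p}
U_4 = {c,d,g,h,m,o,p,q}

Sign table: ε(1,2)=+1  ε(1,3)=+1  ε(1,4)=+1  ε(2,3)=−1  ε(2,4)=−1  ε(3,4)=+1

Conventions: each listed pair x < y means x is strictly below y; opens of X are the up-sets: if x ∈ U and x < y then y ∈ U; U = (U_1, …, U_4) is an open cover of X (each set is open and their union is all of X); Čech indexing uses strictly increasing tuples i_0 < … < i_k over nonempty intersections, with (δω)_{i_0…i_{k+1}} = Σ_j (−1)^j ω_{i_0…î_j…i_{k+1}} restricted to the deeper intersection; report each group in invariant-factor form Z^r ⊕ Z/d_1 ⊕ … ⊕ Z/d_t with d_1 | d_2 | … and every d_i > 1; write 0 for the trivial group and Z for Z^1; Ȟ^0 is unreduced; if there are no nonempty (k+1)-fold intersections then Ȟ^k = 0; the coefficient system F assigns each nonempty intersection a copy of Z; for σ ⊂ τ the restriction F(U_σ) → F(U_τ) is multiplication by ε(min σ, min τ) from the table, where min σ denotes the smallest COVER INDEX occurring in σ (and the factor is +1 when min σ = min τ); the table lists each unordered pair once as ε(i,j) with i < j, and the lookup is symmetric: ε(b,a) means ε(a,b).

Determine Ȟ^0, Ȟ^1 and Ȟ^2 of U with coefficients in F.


Ȟ^0(U;F) ≅ 0, Ȟ^1(U;F) ≅ Z/2, Ȟ^2(U;F) ≅ 0

nonempty intersections:
  U12={a,b,r} U14={c,h} U23={j} U34={g,o,p}
C dims 4,4; δ0: rk 4, SNF 1^3·2
Ȟ^0: (4−4)−0=0 ⇒ 0
Ȟ^1: (4−0)−4=0 plus torsion [2] ⇒ Z/2
Ȟ^2: (0−0)−0=0 ⇒ 0


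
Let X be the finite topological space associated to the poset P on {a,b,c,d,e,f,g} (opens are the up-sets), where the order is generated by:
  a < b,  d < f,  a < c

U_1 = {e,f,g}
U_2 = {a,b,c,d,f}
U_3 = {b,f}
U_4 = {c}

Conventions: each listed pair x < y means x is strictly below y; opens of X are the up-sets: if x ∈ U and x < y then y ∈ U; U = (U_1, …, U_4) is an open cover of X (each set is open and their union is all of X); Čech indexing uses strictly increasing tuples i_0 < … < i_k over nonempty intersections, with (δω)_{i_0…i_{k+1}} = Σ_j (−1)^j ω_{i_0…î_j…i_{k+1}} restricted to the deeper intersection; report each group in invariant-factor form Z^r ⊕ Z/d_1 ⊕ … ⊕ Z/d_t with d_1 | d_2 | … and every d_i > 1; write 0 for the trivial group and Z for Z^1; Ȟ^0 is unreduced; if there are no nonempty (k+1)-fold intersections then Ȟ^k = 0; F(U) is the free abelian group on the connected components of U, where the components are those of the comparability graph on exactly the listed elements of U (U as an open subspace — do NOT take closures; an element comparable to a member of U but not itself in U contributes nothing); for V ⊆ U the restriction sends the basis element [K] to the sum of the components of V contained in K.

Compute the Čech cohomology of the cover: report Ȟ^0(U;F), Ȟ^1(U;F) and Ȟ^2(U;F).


nerve of the cover:
  U12={f} U13={f} U23={b,f} U24={c}
  U123={f}
components per intersection:
  U1: {e} {f} {g}
  U2: {a,b,c} {d,f}
  U3: {b} {f}
  U4: {c}
  U12: {f}
  U13: {f}
  U23: {b} {f}
  U24: {c}
  U123: {f}
C dims 8,5,1; δ0: rk 4, SNF 1^4; δ1: rk 1, SNF 1^1
Ȟ^0 = (8 − 4) − 0 = 4, so Ȟ^0 ≅ Z^4
Ȟ^1 = (5 − 1) − 4 = 0, so Ȟ^1 ≅ 0
Ȟ^2 = (1 − 0) − 1 = 0, so Ȟ^2 ≅ 0

Ȟ^0 = Z^4, Ȟ^1 = 0 and Ȟ^2 = 0


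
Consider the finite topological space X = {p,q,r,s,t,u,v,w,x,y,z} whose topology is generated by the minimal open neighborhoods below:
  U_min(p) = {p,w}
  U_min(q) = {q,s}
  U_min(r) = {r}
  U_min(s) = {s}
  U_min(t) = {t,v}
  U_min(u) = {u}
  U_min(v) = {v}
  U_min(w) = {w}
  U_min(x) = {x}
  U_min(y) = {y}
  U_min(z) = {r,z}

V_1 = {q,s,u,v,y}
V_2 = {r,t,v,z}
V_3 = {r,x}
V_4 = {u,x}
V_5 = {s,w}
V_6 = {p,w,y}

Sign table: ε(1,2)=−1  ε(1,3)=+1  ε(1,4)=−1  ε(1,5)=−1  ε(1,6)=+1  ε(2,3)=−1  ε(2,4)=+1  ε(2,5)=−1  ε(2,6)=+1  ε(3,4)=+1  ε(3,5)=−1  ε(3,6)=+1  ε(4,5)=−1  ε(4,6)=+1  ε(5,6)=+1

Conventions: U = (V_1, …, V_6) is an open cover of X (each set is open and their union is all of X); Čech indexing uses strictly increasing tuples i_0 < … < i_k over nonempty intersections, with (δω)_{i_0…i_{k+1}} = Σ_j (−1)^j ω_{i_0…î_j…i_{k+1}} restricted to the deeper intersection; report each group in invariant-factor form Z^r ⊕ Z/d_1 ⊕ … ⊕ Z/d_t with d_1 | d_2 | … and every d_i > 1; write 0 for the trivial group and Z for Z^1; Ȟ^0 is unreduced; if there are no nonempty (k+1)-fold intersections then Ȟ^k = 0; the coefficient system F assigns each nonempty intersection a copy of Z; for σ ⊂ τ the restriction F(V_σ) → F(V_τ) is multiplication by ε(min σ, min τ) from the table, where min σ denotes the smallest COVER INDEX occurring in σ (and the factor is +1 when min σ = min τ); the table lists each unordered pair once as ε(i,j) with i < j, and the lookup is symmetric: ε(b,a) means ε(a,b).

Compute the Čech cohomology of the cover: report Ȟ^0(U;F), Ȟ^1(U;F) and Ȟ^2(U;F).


Ȟ^0(U;F) ≅ 0, Ȟ^1(U;F) ≅ Z ⊕ Z/2, Ȟ^2(U;F) ≅ 0

nerve of the cover:
  V12={v} V14={u} V15={s} V16={y} V23={r} V34={x} V56={w}
C dims 6,7; δ0: rk 6, SNF 1^5·2
Ȟ^0 = (6 − 6) − 0 = 0, so Ȟ^0 ≅ 0
Ȟ^1 = (7 − 0) − 6 = 1 plus torsion [2], so Ȟ^1 ≅ Z ⊕ Z/2
Ȟ^2 = (0 − 0) − 0 = 0, so Ȟ^2 ≅ 0


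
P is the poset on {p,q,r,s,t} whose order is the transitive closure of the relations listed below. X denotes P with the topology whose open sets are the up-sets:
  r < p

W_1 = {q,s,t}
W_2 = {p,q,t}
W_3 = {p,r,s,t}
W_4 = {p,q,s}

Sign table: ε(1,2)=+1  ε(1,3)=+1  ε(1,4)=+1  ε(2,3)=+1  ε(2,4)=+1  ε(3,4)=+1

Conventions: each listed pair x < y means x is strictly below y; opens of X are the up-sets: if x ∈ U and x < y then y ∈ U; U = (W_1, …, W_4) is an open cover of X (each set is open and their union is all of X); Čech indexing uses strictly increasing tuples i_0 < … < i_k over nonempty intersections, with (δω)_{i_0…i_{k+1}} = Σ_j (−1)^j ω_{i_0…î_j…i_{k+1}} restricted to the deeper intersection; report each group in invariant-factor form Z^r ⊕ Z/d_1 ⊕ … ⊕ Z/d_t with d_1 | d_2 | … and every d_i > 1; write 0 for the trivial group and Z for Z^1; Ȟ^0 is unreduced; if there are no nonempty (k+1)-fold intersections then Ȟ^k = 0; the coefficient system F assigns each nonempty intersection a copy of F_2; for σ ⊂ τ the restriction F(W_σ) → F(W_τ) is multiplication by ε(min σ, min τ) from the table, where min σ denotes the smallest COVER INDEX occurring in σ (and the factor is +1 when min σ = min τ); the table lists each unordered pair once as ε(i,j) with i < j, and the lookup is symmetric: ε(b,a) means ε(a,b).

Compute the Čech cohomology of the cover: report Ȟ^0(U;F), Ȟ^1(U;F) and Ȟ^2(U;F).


nerve simplices:
  W12={q,t} W13={s,t} W14={q,s} W23={p,t} W24={p,q} W34={p,s}
  W123={t} W124={q} W134={s} W234={p}
C dims 4,6,4; δ0: rk_F2 3; δ1: rk_F2 3
degree 0: 4−3−0 = 1 → Ȟ^0 ≅ Z/2
degree 1: 6−3−3 = 0 → Ȟ^1 ≅ 0
degree 2: 4−0−3 = 1 → Ȟ^2 ≅ Z/2

Ȟ^0(U;F) ≅ Z/2; Ȟ^1(U;F) ≅ 0; Ȟ^2(U;F) ≅ Z/2
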